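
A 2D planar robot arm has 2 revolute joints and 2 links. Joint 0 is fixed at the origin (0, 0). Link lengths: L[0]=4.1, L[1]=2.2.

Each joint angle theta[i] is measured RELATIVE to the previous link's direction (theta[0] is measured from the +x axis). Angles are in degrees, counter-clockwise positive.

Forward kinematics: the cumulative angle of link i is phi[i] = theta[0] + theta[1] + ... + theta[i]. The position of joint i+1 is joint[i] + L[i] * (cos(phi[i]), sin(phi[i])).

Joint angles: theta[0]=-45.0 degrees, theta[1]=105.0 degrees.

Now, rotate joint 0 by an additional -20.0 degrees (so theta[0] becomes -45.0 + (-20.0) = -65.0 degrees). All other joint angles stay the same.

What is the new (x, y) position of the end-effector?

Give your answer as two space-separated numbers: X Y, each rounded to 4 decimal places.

joint[0] = (0.0000, 0.0000)  (base)
link 0: phi[0] = -65 = -65 deg
  cos(-65 deg) = 0.4226, sin(-65 deg) = -0.9063
  joint[1] = (0.0000, 0.0000) + 4.1 * (0.4226, -0.9063) = (0.0000 + 1.7327, 0.0000 + -3.7159) = (1.7327, -3.7159)
link 1: phi[1] = -65 + 105 = 40 deg
  cos(40 deg) = 0.7660, sin(40 deg) = 0.6428
  joint[2] = (1.7327, -3.7159) + 2.2 * (0.7660, 0.6428) = (1.7327 + 1.6853, -3.7159 + 1.4141) = (3.4180, -2.3017)
End effector: (3.4180, -2.3017)

Answer: 3.4180 -2.3017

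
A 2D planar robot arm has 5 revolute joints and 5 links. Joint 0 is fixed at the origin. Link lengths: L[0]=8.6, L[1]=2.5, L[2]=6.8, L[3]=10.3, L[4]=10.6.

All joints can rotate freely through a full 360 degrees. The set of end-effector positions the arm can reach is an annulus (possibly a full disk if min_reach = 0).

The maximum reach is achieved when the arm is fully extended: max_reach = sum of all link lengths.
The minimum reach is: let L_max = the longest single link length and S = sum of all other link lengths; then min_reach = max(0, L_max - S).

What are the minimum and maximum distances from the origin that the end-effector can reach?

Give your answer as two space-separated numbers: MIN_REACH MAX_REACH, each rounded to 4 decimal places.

Link lengths: [8.6, 2.5, 6.8, 10.3, 10.6]
max_reach = 8.6 + 2.5 + 6.8 + 10.3 + 10.6 = 38.8
L_max = max([8.6, 2.5, 6.8, 10.3, 10.6]) = 10.6
S (sum of others) = 38.8 - 10.6 = 28.2
min_reach = max(0, 10.6 - 28.2) = max(0, -17.6) = 0

Answer: 0.0000 38.8000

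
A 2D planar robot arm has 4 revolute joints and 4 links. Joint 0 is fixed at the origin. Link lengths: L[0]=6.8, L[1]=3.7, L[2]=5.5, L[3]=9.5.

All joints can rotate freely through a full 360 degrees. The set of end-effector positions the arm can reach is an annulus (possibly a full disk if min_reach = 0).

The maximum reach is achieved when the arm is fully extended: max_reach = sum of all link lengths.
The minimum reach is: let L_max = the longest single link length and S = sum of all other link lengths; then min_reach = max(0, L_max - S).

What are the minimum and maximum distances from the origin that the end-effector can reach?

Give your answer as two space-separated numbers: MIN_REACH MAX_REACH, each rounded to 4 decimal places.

Answer: 0.0000 25.5000

Derivation:
Link lengths: [6.8, 3.7, 5.5, 9.5]
max_reach = 6.8 + 3.7 + 5.5 + 9.5 = 25.5
L_max = max([6.8, 3.7, 5.5, 9.5]) = 9.5
S (sum of others) = 25.5 - 9.5 = 16
min_reach = max(0, 9.5 - 16) = max(0, -6.5) = 0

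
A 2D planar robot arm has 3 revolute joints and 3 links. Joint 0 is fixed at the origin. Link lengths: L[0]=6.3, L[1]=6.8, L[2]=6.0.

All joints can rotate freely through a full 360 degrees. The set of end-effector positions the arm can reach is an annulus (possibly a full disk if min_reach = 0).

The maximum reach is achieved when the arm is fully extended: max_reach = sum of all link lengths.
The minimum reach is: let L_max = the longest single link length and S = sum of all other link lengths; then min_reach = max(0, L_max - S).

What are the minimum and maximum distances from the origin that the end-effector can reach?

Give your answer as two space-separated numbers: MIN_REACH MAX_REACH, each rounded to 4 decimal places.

Answer: 0.0000 19.1000

Derivation:
Link lengths: [6.3, 6.8, 6.0]
max_reach = 6.3 + 6.8 + 6 = 19.1
L_max = max([6.3, 6.8, 6.0]) = 6.8
S (sum of others) = 19.1 - 6.8 = 12.3
min_reach = max(0, 6.8 - 12.3) = max(0, -5.5) = 0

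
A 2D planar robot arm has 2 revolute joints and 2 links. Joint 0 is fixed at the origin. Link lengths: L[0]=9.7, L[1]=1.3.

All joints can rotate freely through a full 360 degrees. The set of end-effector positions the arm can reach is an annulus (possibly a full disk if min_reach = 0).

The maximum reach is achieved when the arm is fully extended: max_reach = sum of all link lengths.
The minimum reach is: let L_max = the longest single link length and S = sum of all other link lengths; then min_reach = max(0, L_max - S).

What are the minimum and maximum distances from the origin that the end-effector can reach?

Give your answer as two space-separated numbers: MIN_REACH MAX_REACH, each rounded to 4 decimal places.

Answer: 8.4000 11.0000

Derivation:
Link lengths: [9.7, 1.3]
max_reach = 9.7 + 1.3 = 11
L_max = max([9.7, 1.3]) = 9.7
S (sum of others) = 11 - 9.7 = 1.3
min_reach = max(0, 9.7 - 1.3) = max(0, 8.4) = 8.4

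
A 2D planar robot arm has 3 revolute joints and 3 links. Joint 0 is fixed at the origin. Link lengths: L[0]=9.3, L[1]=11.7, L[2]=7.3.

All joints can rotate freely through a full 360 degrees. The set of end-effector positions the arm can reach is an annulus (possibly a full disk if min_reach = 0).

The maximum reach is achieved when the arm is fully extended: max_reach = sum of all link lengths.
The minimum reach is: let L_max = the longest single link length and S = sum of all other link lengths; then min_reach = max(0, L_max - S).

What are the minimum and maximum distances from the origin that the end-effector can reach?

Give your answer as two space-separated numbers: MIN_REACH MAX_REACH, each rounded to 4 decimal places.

Answer: 0.0000 28.3000

Derivation:
Link lengths: [9.3, 11.7, 7.3]
max_reach = 9.3 + 11.7 + 7.3 = 28.3
L_max = max([9.3, 11.7, 7.3]) = 11.7
S (sum of others) = 28.3 - 11.7 = 16.6
min_reach = max(0, 11.7 - 16.6) = max(0, -4.9) = 0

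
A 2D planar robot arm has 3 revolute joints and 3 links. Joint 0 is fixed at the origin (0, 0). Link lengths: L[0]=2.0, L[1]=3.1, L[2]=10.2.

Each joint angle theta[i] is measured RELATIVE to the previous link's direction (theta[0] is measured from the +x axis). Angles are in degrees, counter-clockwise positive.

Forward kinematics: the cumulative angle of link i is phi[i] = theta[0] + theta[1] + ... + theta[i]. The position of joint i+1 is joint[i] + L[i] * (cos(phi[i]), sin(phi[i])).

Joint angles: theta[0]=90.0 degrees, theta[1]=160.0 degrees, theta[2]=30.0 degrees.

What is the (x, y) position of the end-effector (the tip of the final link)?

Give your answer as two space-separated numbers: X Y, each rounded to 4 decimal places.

joint[0] = (0.0000, 0.0000)  (base)
link 0: phi[0] = 90 = 90 deg
  cos(90 deg) = 0.0000, sin(90 deg) = 1.0000
  joint[1] = (0.0000, 0.0000) + 2 * (0.0000, 1.0000) = (0.0000 + 0.0000, 0.0000 + 2.0000) = (0.0000, 2.0000)
link 1: phi[1] = 90 + 160 = 250 deg
  cos(250 deg) = -0.3420, sin(250 deg) = -0.9397
  joint[2] = (0.0000, 2.0000) + 3.1 * (-0.3420, -0.9397) = (0.0000 + -1.0603, 2.0000 + -2.9130) = (-1.0603, -0.9130)
link 2: phi[2] = 90 + 160 + 30 = 280 deg
  cos(280 deg) = 0.1736, sin(280 deg) = -0.9848
  joint[3] = (-1.0603, -0.9130) + 10.2 * (0.1736, -0.9848) = (-1.0603 + 1.7712, -0.9130 + -10.0450) = (0.7109, -10.9581)
End effector: (0.7109, -10.9581)

Answer: 0.7109 -10.9581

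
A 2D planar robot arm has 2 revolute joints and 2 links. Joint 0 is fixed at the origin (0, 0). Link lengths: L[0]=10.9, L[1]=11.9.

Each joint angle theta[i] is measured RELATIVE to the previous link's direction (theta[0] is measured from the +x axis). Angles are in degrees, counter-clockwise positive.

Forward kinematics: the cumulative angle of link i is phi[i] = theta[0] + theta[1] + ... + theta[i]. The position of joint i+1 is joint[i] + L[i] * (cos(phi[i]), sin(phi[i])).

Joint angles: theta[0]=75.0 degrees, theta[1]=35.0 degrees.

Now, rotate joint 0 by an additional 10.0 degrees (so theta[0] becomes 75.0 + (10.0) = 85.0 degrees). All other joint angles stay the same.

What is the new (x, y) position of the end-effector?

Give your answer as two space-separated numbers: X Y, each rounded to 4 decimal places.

Answer: -5.0000 21.1642

Derivation:
joint[0] = (0.0000, 0.0000)  (base)
link 0: phi[0] = 85 = 85 deg
  cos(85 deg) = 0.0872, sin(85 deg) = 0.9962
  joint[1] = (0.0000, 0.0000) + 10.9 * (0.0872, 0.9962) = (0.0000 + 0.9500, 0.0000 + 10.8585) = (0.9500, 10.8585)
link 1: phi[1] = 85 + 35 = 120 deg
  cos(120 deg) = -0.5000, sin(120 deg) = 0.8660
  joint[2] = (0.9500, 10.8585) + 11.9 * (-0.5000, 0.8660) = (0.9500 + -5.9500, 10.8585 + 10.3057) = (-5.0000, 21.1642)
End effector: (-5.0000, 21.1642)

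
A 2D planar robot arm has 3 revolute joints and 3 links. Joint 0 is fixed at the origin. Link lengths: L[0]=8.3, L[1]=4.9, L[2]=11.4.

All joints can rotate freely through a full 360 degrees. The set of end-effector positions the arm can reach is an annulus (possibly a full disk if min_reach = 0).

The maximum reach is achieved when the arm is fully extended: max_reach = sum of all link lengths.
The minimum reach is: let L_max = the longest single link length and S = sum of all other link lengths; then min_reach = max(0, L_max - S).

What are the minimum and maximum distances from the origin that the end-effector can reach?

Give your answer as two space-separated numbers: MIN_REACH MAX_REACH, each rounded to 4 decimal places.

Answer: 0.0000 24.6000

Derivation:
Link lengths: [8.3, 4.9, 11.4]
max_reach = 8.3 + 4.9 + 11.4 = 24.6
L_max = max([8.3, 4.9, 11.4]) = 11.4
S (sum of others) = 24.6 - 11.4 = 13.2
min_reach = max(0, 11.4 - 13.2) = max(0, -1.8) = 0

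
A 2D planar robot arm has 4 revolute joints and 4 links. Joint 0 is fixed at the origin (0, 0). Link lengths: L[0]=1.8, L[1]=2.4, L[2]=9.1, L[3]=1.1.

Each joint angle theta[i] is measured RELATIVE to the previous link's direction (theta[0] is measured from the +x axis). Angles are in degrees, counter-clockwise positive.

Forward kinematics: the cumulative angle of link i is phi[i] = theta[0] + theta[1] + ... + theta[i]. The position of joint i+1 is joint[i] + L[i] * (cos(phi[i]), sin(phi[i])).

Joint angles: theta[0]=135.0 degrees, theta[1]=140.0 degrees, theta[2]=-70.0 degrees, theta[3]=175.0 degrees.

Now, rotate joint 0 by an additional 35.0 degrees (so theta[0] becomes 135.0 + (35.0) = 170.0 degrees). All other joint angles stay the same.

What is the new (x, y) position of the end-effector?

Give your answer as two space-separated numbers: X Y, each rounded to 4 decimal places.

Answer: -4.1490 -8.5057

Derivation:
joint[0] = (0.0000, 0.0000)  (base)
link 0: phi[0] = 170 = 170 deg
  cos(170 deg) = -0.9848, sin(170 deg) = 0.1736
  joint[1] = (0.0000, 0.0000) + 1.8 * (-0.9848, 0.1736) = (0.0000 + -1.7727, 0.0000 + 0.3126) = (-1.7727, 0.3126)
link 1: phi[1] = 170 + 140 = 310 deg
  cos(310 deg) = 0.6428, sin(310 deg) = -0.7660
  joint[2] = (-1.7727, 0.3126) + 2.4 * (0.6428, -0.7660) = (-1.7727 + 1.5427, 0.3126 + -1.8385) = (-0.2300, -1.5259)
link 2: phi[2] = 170 + 140 + -70 = 240 deg
  cos(240 deg) = -0.5000, sin(240 deg) = -0.8660
  joint[3] = (-0.2300, -1.5259) + 9.1 * (-0.5000, -0.8660) = (-0.2300 + -4.5500, -1.5259 + -7.8808) = (-4.7800, -9.4068)
link 3: phi[3] = 170 + 140 + -70 + 175 = 415 deg
  cos(415 deg) = 0.5736, sin(415 deg) = 0.8192
  joint[4] = (-4.7800, -9.4068) + 1.1 * (0.5736, 0.8192) = (-4.7800 + 0.6309, -9.4068 + 0.9011) = (-4.1490, -8.5057)
End effector: (-4.1490, -8.5057)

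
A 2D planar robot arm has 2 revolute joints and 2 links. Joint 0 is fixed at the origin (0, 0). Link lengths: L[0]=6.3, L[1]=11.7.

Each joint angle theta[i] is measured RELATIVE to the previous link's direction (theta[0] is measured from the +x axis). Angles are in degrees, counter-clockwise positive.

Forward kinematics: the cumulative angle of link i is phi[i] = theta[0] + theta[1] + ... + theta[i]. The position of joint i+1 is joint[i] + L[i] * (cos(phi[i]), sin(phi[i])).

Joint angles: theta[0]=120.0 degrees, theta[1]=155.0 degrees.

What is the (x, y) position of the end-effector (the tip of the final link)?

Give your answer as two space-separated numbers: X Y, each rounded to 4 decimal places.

Answer: -2.1303 -6.1995

Derivation:
joint[0] = (0.0000, 0.0000)  (base)
link 0: phi[0] = 120 = 120 deg
  cos(120 deg) = -0.5000, sin(120 deg) = 0.8660
  joint[1] = (0.0000, 0.0000) + 6.3 * (-0.5000, 0.8660) = (0.0000 + -3.1500, 0.0000 + 5.4560) = (-3.1500, 5.4560)
link 1: phi[1] = 120 + 155 = 275 deg
  cos(275 deg) = 0.0872, sin(275 deg) = -0.9962
  joint[2] = (-3.1500, 5.4560) + 11.7 * (0.0872, -0.9962) = (-3.1500 + 1.0197, 5.4560 + -11.6555) = (-2.1303, -6.1995)
End effector: (-2.1303, -6.1995)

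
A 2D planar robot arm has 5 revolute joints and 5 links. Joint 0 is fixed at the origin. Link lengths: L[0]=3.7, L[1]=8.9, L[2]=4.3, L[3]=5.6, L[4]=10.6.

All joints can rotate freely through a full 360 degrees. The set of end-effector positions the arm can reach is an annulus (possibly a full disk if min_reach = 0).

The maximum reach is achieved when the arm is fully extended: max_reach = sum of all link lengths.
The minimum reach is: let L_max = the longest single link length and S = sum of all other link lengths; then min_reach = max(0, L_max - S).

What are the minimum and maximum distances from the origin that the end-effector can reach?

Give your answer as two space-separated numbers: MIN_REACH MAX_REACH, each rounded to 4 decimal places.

Answer: 0.0000 33.1000

Derivation:
Link lengths: [3.7, 8.9, 4.3, 5.6, 10.6]
max_reach = 3.7 + 8.9 + 4.3 + 5.6 + 10.6 = 33.1
L_max = max([3.7, 8.9, 4.3, 5.6, 10.6]) = 10.6
S (sum of others) = 33.1 - 10.6 = 22.5
min_reach = max(0, 10.6 - 22.5) = max(0, -11.9) = 0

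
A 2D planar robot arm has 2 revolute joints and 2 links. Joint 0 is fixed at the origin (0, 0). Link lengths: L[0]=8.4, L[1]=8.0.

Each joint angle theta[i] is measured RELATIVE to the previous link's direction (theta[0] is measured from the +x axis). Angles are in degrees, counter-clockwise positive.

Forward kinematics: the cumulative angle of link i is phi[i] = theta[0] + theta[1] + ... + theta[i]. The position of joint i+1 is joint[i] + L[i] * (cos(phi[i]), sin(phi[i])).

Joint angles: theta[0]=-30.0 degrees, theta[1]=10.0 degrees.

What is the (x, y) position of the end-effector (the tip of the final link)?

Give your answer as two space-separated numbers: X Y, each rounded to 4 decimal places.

Answer: 14.7922 -6.9362

Derivation:
joint[0] = (0.0000, 0.0000)  (base)
link 0: phi[0] = -30 = -30 deg
  cos(-30 deg) = 0.8660, sin(-30 deg) = -0.5000
  joint[1] = (0.0000, 0.0000) + 8.4 * (0.8660, -0.5000) = (0.0000 + 7.2746, 0.0000 + -4.2000) = (7.2746, -4.2000)
link 1: phi[1] = -30 + 10 = -20 deg
  cos(-20 deg) = 0.9397, sin(-20 deg) = -0.3420
  joint[2] = (7.2746, -4.2000) + 8 * (0.9397, -0.3420) = (7.2746 + 7.5175, -4.2000 + -2.7362) = (14.7922, -6.9362)
End effector: (14.7922, -6.9362)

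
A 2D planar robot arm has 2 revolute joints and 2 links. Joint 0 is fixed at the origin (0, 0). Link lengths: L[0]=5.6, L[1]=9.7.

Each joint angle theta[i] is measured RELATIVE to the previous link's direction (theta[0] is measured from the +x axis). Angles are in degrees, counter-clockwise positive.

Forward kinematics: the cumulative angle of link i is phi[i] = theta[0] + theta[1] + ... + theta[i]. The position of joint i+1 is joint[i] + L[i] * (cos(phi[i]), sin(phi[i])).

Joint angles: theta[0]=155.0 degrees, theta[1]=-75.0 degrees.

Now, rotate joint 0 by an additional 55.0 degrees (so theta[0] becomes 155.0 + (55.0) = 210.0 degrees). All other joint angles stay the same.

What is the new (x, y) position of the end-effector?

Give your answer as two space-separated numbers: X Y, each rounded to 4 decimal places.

joint[0] = (0.0000, 0.0000)  (base)
link 0: phi[0] = 210 = 210 deg
  cos(210 deg) = -0.8660, sin(210 deg) = -0.5000
  joint[1] = (0.0000, 0.0000) + 5.6 * (-0.8660, -0.5000) = (0.0000 + -4.8497, 0.0000 + -2.8000) = (-4.8497, -2.8000)
link 1: phi[1] = 210 + -75 = 135 deg
  cos(135 deg) = -0.7071, sin(135 deg) = 0.7071
  joint[2] = (-4.8497, -2.8000) + 9.7 * (-0.7071, 0.7071) = (-4.8497 + -6.8589, -2.8000 + 6.8589) = (-11.7087, 4.0589)
End effector: (-11.7087, 4.0589)

Answer: -11.7087 4.0589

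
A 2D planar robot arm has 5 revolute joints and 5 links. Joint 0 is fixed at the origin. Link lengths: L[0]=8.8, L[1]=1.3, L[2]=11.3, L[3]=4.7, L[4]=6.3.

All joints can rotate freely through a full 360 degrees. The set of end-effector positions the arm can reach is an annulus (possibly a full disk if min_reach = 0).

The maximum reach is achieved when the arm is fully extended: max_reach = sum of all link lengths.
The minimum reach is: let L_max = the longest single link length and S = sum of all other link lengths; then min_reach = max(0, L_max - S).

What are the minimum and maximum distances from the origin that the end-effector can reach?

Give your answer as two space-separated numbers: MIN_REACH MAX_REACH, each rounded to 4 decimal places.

Link lengths: [8.8, 1.3, 11.3, 4.7, 6.3]
max_reach = 8.8 + 1.3 + 11.3 + 4.7 + 6.3 = 32.4
L_max = max([8.8, 1.3, 11.3, 4.7, 6.3]) = 11.3
S (sum of others) = 32.4 - 11.3 = 21.1
min_reach = max(0, 11.3 - 21.1) = max(0, -9.8) = 0

Answer: 0.0000 32.4000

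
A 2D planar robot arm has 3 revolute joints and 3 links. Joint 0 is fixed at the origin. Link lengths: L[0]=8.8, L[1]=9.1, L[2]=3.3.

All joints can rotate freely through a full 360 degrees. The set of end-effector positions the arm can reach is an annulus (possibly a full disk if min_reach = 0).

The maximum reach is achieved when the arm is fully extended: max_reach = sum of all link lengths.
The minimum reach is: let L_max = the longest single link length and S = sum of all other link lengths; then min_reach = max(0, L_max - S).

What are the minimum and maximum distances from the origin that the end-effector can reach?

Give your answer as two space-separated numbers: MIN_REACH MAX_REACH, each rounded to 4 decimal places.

Answer: 0.0000 21.2000

Derivation:
Link lengths: [8.8, 9.1, 3.3]
max_reach = 8.8 + 9.1 + 3.3 = 21.2
L_max = max([8.8, 9.1, 3.3]) = 9.1
S (sum of others) = 21.2 - 9.1 = 12.1
min_reach = max(0, 9.1 - 12.1) = max(0, -3) = 0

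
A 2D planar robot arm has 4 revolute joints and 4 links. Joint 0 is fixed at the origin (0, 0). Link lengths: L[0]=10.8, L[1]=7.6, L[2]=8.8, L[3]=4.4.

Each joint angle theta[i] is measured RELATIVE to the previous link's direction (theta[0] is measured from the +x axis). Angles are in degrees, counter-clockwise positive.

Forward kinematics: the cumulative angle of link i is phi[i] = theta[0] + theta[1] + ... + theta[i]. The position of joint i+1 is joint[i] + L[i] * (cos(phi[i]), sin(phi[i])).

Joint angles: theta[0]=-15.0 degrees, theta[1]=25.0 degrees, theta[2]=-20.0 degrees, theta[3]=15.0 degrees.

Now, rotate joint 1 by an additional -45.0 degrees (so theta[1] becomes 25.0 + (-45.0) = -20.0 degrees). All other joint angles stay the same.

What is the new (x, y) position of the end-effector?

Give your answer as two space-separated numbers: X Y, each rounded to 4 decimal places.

joint[0] = (0.0000, 0.0000)  (base)
link 0: phi[0] = -15 = -15 deg
  cos(-15 deg) = 0.9659, sin(-15 deg) = -0.2588
  joint[1] = (0.0000, 0.0000) + 10.8 * (0.9659, -0.2588) = (0.0000 + 10.4320, 0.0000 + -2.7952) = (10.4320, -2.7952)
link 1: phi[1] = -15 + -20 = -35 deg
  cos(-35 deg) = 0.8192, sin(-35 deg) = -0.5736
  joint[2] = (10.4320, -2.7952) + 7.6 * (0.8192, -0.5736) = (10.4320 + 6.2256, -2.7952 + -4.3592) = (16.6576, -7.1544)
link 2: phi[2] = -15 + -20 + -20 = -55 deg
  cos(-55 deg) = 0.5736, sin(-55 deg) = -0.8192
  joint[3] = (16.6576, -7.1544) + 8.8 * (0.5736, -0.8192) = (16.6576 + 5.0475, -7.1544 + -7.2085) = (21.7050, -14.3630)
link 3: phi[3] = -15 + -20 + -20 + 15 = -40 deg
  cos(-40 deg) = 0.7660, sin(-40 deg) = -0.6428
  joint[4] = (21.7050, -14.3630) + 4.4 * (0.7660, -0.6428) = (21.7050 + 3.3706, -14.3630 + -2.8283) = (25.0756, -17.1912)
End effector: (25.0756, -17.1912)

Answer: 25.0756 -17.1912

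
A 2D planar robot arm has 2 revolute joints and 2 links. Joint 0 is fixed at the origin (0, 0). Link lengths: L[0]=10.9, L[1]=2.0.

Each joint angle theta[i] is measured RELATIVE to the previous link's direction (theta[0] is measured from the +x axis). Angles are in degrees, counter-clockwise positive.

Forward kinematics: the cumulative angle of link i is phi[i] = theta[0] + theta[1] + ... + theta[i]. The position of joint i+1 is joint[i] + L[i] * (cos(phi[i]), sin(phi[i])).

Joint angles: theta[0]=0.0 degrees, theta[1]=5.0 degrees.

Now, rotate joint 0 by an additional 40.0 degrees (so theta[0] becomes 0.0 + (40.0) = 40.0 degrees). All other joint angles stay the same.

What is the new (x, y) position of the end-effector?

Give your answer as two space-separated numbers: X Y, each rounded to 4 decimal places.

joint[0] = (0.0000, 0.0000)  (base)
link 0: phi[0] = 40 = 40 deg
  cos(40 deg) = 0.7660, sin(40 deg) = 0.6428
  joint[1] = (0.0000, 0.0000) + 10.9 * (0.7660, 0.6428) = (0.0000 + 8.3499, 0.0000 + 7.0064) = (8.3499, 7.0064)
link 1: phi[1] = 40 + 5 = 45 deg
  cos(45 deg) = 0.7071, sin(45 deg) = 0.7071
  joint[2] = (8.3499, 7.0064) + 2 * (0.7071, 0.7071) = (8.3499 + 1.4142, 7.0064 + 1.4142) = (9.7641, 8.4206)
End effector: (9.7641, 8.4206)

Answer: 9.7641 8.4206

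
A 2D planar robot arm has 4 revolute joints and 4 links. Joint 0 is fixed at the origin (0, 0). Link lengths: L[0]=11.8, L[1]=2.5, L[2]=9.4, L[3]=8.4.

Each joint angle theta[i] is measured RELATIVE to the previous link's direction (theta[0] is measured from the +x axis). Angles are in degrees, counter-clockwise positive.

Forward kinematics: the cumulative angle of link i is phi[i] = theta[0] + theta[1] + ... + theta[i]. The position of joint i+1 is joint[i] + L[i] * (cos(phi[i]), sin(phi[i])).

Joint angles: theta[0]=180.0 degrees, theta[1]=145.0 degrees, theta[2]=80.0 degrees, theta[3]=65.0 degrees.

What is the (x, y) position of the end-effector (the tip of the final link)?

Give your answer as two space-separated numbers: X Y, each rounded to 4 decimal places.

joint[0] = (0.0000, 0.0000)  (base)
link 0: phi[0] = 180 = 180 deg
  cos(180 deg) = -1.0000, sin(180 deg) = 0.0000
  joint[1] = (0.0000, 0.0000) + 11.8 * (-1.0000, 0.0000) = (0.0000 + -11.8000, 0.0000 + 0.0000) = (-11.8000, 0.0000)
link 1: phi[1] = 180 + 145 = 325 deg
  cos(325 deg) = 0.8192, sin(325 deg) = -0.5736
  joint[2] = (-11.8000, 0.0000) + 2.5 * (0.8192, -0.5736) = (-11.8000 + 2.0479, 0.0000 + -1.4339) = (-9.7521, -1.4339)
link 2: phi[2] = 180 + 145 + 80 = 405 deg
  cos(405 deg) = 0.7071, sin(405 deg) = 0.7071
  joint[3] = (-9.7521, -1.4339) + 9.4 * (0.7071, 0.7071) = (-9.7521 + 6.6468, -1.4339 + 6.6468) = (-3.1053, 5.2129)
link 3: phi[3] = 180 + 145 + 80 + 65 = 470 deg
  cos(470 deg) = -0.3420, sin(470 deg) = 0.9397
  joint[4] = (-3.1053, 5.2129) + 8.4 * (-0.3420, 0.9397) = (-3.1053 + -2.8730, 5.2129 + 7.8934) = (-5.9783, 13.1063)
End effector: (-5.9783, 13.1063)

Answer: -5.9783 13.1063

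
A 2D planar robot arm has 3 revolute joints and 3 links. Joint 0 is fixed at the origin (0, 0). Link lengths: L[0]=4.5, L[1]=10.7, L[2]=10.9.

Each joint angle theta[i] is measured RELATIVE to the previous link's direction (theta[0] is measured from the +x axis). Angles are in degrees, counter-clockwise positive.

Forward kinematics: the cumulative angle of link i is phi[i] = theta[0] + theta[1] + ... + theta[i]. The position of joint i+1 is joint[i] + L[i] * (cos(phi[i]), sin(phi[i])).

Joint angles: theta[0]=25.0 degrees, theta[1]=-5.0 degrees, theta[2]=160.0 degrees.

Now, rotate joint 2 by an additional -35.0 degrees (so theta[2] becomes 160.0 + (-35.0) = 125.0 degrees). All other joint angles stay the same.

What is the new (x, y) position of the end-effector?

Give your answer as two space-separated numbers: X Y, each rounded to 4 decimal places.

Answer: 5.2043 11.8134

Derivation:
joint[0] = (0.0000, 0.0000)  (base)
link 0: phi[0] = 25 = 25 deg
  cos(25 deg) = 0.9063, sin(25 deg) = 0.4226
  joint[1] = (0.0000, 0.0000) + 4.5 * (0.9063, 0.4226) = (0.0000 + 4.0784, 0.0000 + 1.9018) = (4.0784, 1.9018)
link 1: phi[1] = 25 + -5 = 20 deg
  cos(20 deg) = 0.9397, sin(20 deg) = 0.3420
  joint[2] = (4.0784, 1.9018) + 10.7 * (0.9397, 0.3420) = (4.0784 + 10.0547, 1.9018 + 3.6596) = (14.1331, 5.5614)
link 2: phi[2] = 25 + -5 + 125 = 145 deg
  cos(145 deg) = -0.8192, sin(145 deg) = 0.5736
  joint[3] = (14.1331, 5.5614) + 10.9 * (-0.8192, 0.5736) = (14.1331 + -8.9288, 5.5614 + 6.2520) = (5.2043, 11.8134)
End effector: (5.2043, 11.8134)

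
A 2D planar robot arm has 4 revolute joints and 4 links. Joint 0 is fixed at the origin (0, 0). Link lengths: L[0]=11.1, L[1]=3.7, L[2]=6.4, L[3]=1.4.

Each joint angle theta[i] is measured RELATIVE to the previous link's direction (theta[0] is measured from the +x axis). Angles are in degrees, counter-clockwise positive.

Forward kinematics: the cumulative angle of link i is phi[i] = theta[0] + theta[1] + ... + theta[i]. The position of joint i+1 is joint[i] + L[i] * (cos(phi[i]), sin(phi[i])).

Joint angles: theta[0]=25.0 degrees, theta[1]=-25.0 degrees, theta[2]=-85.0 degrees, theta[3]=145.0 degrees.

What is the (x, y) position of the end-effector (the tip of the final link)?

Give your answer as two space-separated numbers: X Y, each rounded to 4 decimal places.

Answer: 15.0178 -0.4721

Derivation:
joint[0] = (0.0000, 0.0000)  (base)
link 0: phi[0] = 25 = 25 deg
  cos(25 deg) = 0.9063, sin(25 deg) = 0.4226
  joint[1] = (0.0000, 0.0000) + 11.1 * (0.9063, 0.4226) = (0.0000 + 10.0600, 0.0000 + 4.6911) = (10.0600, 4.6911)
link 1: phi[1] = 25 + -25 = 0 deg
  cos(0 deg) = 1.0000, sin(0 deg) = 0.0000
  joint[2] = (10.0600, 4.6911) + 3.7 * (1.0000, 0.0000) = (10.0600 + 3.7000, 4.6911 + 0.0000) = (13.7600, 4.6911)
link 2: phi[2] = 25 + -25 + -85 = -85 deg
  cos(-85 deg) = 0.0872, sin(-85 deg) = -0.9962
  joint[3] = (13.7600, 4.6911) + 6.4 * (0.0872, -0.9962) = (13.7600 + 0.5578, 4.6911 + -6.3756) = (14.3178, -1.6846)
link 3: phi[3] = 25 + -25 + -85 + 145 = 60 deg
  cos(60 deg) = 0.5000, sin(60 deg) = 0.8660
  joint[4] = (14.3178, -1.6846) + 1.4 * (0.5000, 0.8660) = (14.3178 + 0.7000, -1.6846 + 1.2124) = (15.0178, -0.4721)
End effector: (15.0178, -0.4721)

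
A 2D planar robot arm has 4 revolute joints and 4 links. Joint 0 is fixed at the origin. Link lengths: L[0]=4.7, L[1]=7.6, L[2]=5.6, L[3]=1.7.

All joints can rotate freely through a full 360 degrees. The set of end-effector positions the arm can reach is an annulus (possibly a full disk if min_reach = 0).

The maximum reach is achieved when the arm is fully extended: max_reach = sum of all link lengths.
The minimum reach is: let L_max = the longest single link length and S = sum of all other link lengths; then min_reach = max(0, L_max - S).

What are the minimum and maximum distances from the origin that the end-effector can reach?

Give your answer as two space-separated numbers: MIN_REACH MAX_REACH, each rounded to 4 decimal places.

Link lengths: [4.7, 7.6, 5.6, 1.7]
max_reach = 4.7 + 7.6 + 5.6 + 1.7 = 19.6
L_max = max([4.7, 7.6, 5.6, 1.7]) = 7.6
S (sum of others) = 19.6 - 7.6 = 12
min_reach = max(0, 7.6 - 12) = max(0, -4.4) = 0

Answer: 0.0000 19.6000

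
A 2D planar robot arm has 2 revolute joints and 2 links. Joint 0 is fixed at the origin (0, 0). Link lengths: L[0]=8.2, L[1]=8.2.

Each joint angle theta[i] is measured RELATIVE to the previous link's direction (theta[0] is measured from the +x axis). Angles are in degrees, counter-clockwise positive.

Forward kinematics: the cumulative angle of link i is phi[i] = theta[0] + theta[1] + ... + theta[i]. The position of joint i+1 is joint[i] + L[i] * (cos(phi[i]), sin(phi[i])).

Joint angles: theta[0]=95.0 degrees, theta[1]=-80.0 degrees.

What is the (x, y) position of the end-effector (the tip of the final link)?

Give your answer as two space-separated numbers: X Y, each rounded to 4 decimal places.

joint[0] = (0.0000, 0.0000)  (base)
link 0: phi[0] = 95 = 95 deg
  cos(95 deg) = -0.0872, sin(95 deg) = 0.9962
  joint[1] = (0.0000, 0.0000) + 8.2 * (-0.0872, 0.9962) = (0.0000 + -0.7147, 0.0000 + 8.1688) = (-0.7147, 8.1688)
link 1: phi[1] = 95 + -80 = 15 deg
  cos(15 deg) = 0.9659, sin(15 deg) = 0.2588
  joint[2] = (-0.7147, 8.1688) + 8.2 * (0.9659, 0.2588) = (-0.7147 + 7.9206, 8.1688 + 2.1223) = (7.2059, 10.2911)
End effector: (7.2059, 10.2911)

Answer: 7.2059 10.2911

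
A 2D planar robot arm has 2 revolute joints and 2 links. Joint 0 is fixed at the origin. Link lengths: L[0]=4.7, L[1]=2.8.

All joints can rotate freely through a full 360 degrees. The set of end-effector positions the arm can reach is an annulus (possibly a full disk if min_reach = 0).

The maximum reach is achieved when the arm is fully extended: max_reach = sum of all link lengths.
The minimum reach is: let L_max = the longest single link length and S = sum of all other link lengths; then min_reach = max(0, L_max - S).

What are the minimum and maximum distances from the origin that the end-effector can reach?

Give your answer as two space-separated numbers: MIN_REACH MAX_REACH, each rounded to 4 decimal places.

Link lengths: [4.7, 2.8]
max_reach = 4.7 + 2.8 = 7.5
L_max = max([4.7, 2.8]) = 4.7
S (sum of others) = 7.5 - 4.7 = 2.8
min_reach = max(0, 4.7 - 2.8) = max(0, 1.9) = 1.9

Answer: 1.9000 7.5000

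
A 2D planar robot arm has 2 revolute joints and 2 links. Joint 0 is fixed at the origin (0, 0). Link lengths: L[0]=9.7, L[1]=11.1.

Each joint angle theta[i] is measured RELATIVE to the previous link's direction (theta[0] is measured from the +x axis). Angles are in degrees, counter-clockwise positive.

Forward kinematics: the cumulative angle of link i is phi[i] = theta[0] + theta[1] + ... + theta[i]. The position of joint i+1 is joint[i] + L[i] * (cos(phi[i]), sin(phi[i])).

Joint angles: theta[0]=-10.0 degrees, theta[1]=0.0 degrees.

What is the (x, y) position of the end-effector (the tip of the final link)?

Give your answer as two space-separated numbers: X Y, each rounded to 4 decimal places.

Answer: 20.4840 -3.6119

Derivation:
joint[0] = (0.0000, 0.0000)  (base)
link 0: phi[0] = -10 = -10 deg
  cos(-10 deg) = 0.9848, sin(-10 deg) = -0.1736
  joint[1] = (0.0000, 0.0000) + 9.7 * (0.9848, -0.1736) = (0.0000 + 9.5526, 0.0000 + -1.6844) = (9.5526, -1.6844)
link 1: phi[1] = -10 + 0 = -10 deg
  cos(-10 deg) = 0.9848, sin(-10 deg) = -0.1736
  joint[2] = (9.5526, -1.6844) + 11.1 * (0.9848, -0.1736) = (9.5526 + 10.9314, -1.6844 + -1.9275) = (20.4840, -3.6119)
End effector: (20.4840, -3.6119)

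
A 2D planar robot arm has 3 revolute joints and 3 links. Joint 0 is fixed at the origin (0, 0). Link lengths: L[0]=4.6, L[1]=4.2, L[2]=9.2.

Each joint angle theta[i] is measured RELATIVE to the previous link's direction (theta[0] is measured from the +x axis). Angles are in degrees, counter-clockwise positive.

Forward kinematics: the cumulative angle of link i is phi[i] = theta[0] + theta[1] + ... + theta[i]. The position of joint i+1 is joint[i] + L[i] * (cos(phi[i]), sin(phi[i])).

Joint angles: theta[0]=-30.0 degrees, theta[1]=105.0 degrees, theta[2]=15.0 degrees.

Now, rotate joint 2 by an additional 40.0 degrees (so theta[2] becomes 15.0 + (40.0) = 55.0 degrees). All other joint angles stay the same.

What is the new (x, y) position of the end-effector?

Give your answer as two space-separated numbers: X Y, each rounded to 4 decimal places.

Answer: -0.8429 8.8045

Derivation:
joint[0] = (0.0000, 0.0000)  (base)
link 0: phi[0] = -30 = -30 deg
  cos(-30 deg) = 0.8660, sin(-30 deg) = -0.5000
  joint[1] = (0.0000, 0.0000) + 4.6 * (0.8660, -0.5000) = (0.0000 + 3.9837, 0.0000 + -2.3000) = (3.9837, -2.3000)
link 1: phi[1] = -30 + 105 = 75 deg
  cos(75 deg) = 0.2588, sin(75 deg) = 0.9659
  joint[2] = (3.9837, -2.3000) + 4.2 * (0.2588, 0.9659) = (3.9837 + 1.0870, -2.3000 + 4.0569) = (5.0708, 1.7569)
link 2: phi[2] = -30 + 105 + 55 = 130 deg
  cos(130 deg) = -0.6428, sin(130 deg) = 0.7660
  joint[3] = (5.0708, 1.7569) + 9.2 * (-0.6428, 0.7660) = (5.0708 + -5.9136, 1.7569 + 7.0476) = (-0.8429, 8.8045)
End effector: (-0.8429, 8.8045)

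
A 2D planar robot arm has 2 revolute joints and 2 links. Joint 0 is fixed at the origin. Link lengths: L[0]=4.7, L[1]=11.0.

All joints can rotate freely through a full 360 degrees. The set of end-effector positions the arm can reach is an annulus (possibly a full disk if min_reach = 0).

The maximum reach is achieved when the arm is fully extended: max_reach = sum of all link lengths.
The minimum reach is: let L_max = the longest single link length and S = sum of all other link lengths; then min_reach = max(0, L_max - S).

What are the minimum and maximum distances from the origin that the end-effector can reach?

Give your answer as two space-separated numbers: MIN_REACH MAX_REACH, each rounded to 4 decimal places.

Link lengths: [4.7, 11.0]
max_reach = 4.7 + 11 = 15.7
L_max = max([4.7, 11.0]) = 11
S (sum of others) = 15.7 - 11 = 4.7
min_reach = max(0, 11 - 4.7) = max(0, 6.3) = 6.3

Answer: 6.3000 15.7000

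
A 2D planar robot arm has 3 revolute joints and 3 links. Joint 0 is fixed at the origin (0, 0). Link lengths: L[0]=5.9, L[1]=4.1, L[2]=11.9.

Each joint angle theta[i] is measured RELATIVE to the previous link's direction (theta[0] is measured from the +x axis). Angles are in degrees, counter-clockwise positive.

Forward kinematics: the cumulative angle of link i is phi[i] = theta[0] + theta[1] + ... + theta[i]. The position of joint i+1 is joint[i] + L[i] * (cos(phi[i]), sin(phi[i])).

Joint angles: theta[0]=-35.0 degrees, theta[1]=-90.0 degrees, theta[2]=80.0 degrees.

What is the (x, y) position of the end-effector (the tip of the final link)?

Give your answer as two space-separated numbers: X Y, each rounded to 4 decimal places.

joint[0] = (0.0000, 0.0000)  (base)
link 0: phi[0] = -35 = -35 deg
  cos(-35 deg) = 0.8192, sin(-35 deg) = -0.5736
  joint[1] = (0.0000, 0.0000) + 5.9 * (0.8192, -0.5736) = (0.0000 + 4.8330, 0.0000 + -3.3841) = (4.8330, -3.3841)
link 1: phi[1] = -35 + -90 = -125 deg
  cos(-125 deg) = -0.5736, sin(-125 deg) = -0.8192
  joint[2] = (4.8330, -3.3841) + 4.1 * (-0.5736, -0.8192) = (4.8330 + -2.3517, -3.3841 + -3.3585) = (2.4813, -6.7426)
link 2: phi[2] = -35 + -90 + 80 = -45 deg
  cos(-45 deg) = 0.7071, sin(-45 deg) = -0.7071
  joint[3] = (2.4813, -6.7426) + 11.9 * (0.7071, -0.7071) = (2.4813 + 8.4146, -6.7426 + -8.4146) = (10.8959, -15.1572)
End effector: (10.8959, -15.1572)

Answer: 10.8959 -15.1572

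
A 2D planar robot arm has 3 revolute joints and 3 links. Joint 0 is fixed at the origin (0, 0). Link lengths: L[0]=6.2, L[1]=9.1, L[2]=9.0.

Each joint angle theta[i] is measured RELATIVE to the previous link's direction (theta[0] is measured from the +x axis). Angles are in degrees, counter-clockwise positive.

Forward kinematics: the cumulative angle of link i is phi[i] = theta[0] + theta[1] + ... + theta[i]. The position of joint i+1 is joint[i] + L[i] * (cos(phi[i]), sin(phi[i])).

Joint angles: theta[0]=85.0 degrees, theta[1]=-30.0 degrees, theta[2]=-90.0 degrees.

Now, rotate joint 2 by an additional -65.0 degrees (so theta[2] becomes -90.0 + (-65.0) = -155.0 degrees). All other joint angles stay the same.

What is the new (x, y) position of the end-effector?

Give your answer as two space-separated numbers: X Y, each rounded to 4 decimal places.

joint[0] = (0.0000, 0.0000)  (base)
link 0: phi[0] = 85 = 85 deg
  cos(85 deg) = 0.0872, sin(85 deg) = 0.9962
  joint[1] = (0.0000, 0.0000) + 6.2 * (0.0872, 0.9962) = (0.0000 + 0.5404, 0.0000 + 6.1764) = (0.5404, 6.1764)
link 1: phi[1] = 85 + -30 = 55 deg
  cos(55 deg) = 0.5736, sin(55 deg) = 0.8192
  joint[2] = (0.5404, 6.1764) + 9.1 * (0.5736, 0.8192) = (0.5404 + 5.2195, 6.1764 + 7.4543) = (5.7599, 13.6307)
link 2: phi[2] = 85 + -30 + -155 = -100 deg
  cos(-100 deg) = -0.1736, sin(-100 deg) = -0.9848
  joint[3] = (5.7599, 13.6307) + 9 * (-0.1736, -0.9848) = (5.7599 + -1.5628, 13.6307 + -8.8633) = (4.1971, 4.7674)
End effector: (4.1971, 4.7674)

Answer: 4.1971 4.7674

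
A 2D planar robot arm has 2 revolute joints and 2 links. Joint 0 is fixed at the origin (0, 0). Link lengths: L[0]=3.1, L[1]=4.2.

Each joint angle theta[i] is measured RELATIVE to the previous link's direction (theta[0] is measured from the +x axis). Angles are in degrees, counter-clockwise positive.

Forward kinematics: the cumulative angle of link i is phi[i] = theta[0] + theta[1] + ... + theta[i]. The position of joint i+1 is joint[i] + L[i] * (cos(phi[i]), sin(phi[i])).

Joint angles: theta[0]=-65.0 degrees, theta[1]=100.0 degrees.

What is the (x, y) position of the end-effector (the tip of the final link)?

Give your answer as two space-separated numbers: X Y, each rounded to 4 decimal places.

joint[0] = (0.0000, 0.0000)  (base)
link 0: phi[0] = -65 = -65 deg
  cos(-65 deg) = 0.4226, sin(-65 deg) = -0.9063
  joint[1] = (0.0000, 0.0000) + 3.1 * (0.4226, -0.9063) = (0.0000 + 1.3101, 0.0000 + -2.8096) = (1.3101, -2.8096)
link 1: phi[1] = -65 + 100 = 35 deg
  cos(35 deg) = 0.8192, sin(35 deg) = 0.5736
  joint[2] = (1.3101, -2.8096) + 4.2 * (0.8192, 0.5736) = (1.3101 + 3.4404, -2.8096 + 2.4090) = (4.7506, -0.4005)
End effector: (4.7506, -0.4005)

Answer: 4.7506 -0.4005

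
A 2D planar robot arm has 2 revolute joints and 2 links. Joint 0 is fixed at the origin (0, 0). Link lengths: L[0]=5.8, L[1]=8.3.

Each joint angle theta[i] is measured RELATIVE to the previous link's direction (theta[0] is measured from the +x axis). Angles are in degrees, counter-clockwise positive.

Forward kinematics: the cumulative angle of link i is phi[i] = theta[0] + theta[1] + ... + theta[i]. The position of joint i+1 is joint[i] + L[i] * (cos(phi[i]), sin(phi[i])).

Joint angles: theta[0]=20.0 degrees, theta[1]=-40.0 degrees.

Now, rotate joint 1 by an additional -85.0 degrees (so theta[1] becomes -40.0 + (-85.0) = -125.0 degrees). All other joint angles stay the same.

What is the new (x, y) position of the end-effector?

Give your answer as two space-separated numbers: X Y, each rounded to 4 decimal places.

Answer: 3.3020 -6.0335

Derivation:
joint[0] = (0.0000, 0.0000)  (base)
link 0: phi[0] = 20 = 20 deg
  cos(20 deg) = 0.9397, sin(20 deg) = 0.3420
  joint[1] = (0.0000, 0.0000) + 5.8 * (0.9397, 0.3420) = (0.0000 + 5.4502, 0.0000 + 1.9837) = (5.4502, 1.9837)
link 1: phi[1] = 20 + -125 = -105 deg
  cos(-105 deg) = -0.2588, sin(-105 deg) = -0.9659
  joint[2] = (5.4502, 1.9837) + 8.3 * (-0.2588, -0.9659) = (5.4502 + -2.1482, 1.9837 + -8.0172) = (3.3020, -6.0335)
End effector: (3.3020, -6.0335)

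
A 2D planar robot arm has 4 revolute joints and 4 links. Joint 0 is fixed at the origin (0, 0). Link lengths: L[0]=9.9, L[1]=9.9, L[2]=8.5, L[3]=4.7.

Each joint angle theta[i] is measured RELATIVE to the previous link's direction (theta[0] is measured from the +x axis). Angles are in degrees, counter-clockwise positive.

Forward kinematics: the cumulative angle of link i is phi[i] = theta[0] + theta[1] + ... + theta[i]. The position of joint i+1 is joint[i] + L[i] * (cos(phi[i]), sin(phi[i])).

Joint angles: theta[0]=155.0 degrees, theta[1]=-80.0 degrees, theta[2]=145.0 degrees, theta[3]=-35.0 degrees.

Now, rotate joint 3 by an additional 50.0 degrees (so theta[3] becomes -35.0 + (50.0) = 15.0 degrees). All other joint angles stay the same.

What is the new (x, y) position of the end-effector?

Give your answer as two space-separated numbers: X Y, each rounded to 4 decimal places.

joint[0] = (0.0000, 0.0000)  (base)
link 0: phi[0] = 155 = 155 deg
  cos(155 deg) = -0.9063, sin(155 deg) = 0.4226
  joint[1] = (0.0000, 0.0000) + 9.9 * (-0.9063, 0.4226) = (0.0000 + -8.9724, 0.0000 + 4.1839) = (-8.9724, 4.1839)
link 1: phi[1] = 155 + -80 = 75 deg
  cos(75 deg) = 0.2588, sin(75 deg) = 0.9659
  joint[2] = (-8.9724, 4.1839) + 9.9 * (0.2588, 0.9659) = (-8.9724 + 2.5623, 4.1839 + 9.5627) = (-6.4101, 13.7466)
link 2: phi[2] = 155 + -80 + 145 = 220 deg
  cos(220 deg) = -0.7660, sin(220 deg) = -0.6428
  joint[3] = (-6.4101, 13.7466) + 8.5 * (-0.7660, -0.6428) = (-6.4101 + -6.5114, 13.7466 + -5.4637) = (-12.9215, 8.2829)
link 3: phi[3] = 155 + -80 + 145 + 15 = 235 deg
  cos(235 deg) = -0.5736, sin(235 deg) = -0.8192
  joint[4] = (-12.9215, 8.2829) + 4.7 * (-0.5736, -0.8192) = (-12.9215 + -2.6958, 8.2829 + -3.8500) = (-15.6173, 4.4329)
End effector: (-15.6173, 4.4329)

Answer: -15.6173 4.4329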